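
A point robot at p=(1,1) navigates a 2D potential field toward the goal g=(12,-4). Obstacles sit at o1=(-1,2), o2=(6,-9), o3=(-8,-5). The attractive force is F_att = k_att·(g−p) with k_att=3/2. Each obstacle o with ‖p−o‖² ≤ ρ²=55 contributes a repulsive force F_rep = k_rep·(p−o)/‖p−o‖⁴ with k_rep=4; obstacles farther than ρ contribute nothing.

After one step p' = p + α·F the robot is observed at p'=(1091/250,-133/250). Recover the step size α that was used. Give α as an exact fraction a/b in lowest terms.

F_att = 3/2·(g−p) = 3/2·(11,-5) = (16.5000,-7.5000)
o1: d²=5 ≤ ρ²=55; F_rep = 4·(2,-1)/5² = (0.3200,-0.1600)
o2: d²=125 > ρ²=55 → inactive
o3: d²=117 > ρ²=55 → inactive
F = F_att + ΣF_rep = (16.8200,-7.6600)
Δp = p'−p = (3.3640,-1.5320); α = Δx/Fx = (841/250) / (841/50) = 1/5
check: Δy/Fy = (-383/250) / (-383/50) = 1/5 ✓

α = 1/5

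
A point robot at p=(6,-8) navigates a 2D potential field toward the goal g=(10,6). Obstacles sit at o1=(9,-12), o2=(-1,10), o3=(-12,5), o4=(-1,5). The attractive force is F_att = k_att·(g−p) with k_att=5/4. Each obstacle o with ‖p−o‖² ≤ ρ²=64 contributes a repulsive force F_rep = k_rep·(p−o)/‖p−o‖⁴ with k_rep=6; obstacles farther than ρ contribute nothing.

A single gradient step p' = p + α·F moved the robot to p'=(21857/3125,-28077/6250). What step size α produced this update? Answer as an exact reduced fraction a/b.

F_att = 5/4·(g−p) = 5/4·(4,14) = (5.0000,17.5000)
o1: d²=25 ≤ ρ²=64; F_rep = 6·(-3,4)/25² = (-0.0288,0.0384)
o2: d²=373 > ρ²=64 → inactive
o3: d²=493 > ρ²=64 → inactive
o4: d²=218 > ρ²=64 → inactive
F = F_att + ΣF_rep = (4.9712,17.5384)
Δp = p'−p = (0.9942,3.5077); α = Δx/Fx = (3107/3125) / (3107/625) = 1/5
check: Δy/Fy = (21923/6250) / (21923/1250) = 1/5 ✓

α = 1/5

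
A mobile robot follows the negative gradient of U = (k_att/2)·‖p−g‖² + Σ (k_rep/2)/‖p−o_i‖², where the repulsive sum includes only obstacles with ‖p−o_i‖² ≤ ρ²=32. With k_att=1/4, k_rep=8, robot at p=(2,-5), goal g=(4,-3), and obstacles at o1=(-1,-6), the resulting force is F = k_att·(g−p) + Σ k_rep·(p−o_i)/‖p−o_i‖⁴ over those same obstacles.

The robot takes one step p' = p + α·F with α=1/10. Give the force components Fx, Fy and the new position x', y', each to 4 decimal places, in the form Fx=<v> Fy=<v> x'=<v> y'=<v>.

Fx=0.7400 Fy=0.5800 x'=2.0740 y'=-4.9420

F_att = 1/4·(g−p) = 1/4·(2,2) = (0.5000,0.5000)
o1: d²=10 ≤ ρ²=32; F_rep = 8·(3,1)/10² = (0.2400,0.0800)
F = F_att + ΣF_rep = (0.7400,0.5800)
p' = p + 1/10·F = (2.0740,-4.9420)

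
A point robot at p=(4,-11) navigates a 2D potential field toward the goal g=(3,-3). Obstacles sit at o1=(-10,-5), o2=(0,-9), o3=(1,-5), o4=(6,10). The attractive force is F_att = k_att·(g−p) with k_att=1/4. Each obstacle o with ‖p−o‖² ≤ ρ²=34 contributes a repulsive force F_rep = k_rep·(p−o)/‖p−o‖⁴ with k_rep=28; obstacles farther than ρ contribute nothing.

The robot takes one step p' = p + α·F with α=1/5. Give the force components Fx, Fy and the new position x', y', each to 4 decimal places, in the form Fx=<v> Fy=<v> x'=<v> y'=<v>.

Fx=0.0300 Fy=1.8600 x'=4.0060 y'=-10.6280

F_att = 1/4·(g−p) = 1/4·(-1,8) = (-0.2500,2.0000)
o1: d²=232 > ρ²=34 → inactive
o2: d²=20 ≤ ρ²=34; F_rep = 28·(4,-2)/20² = (0.2800,-0.1400)
o3: d²=45 > ρ²=34 → inactive
o4: d²=445 > ρ²=34 → inactive
F = F_att + ΣF_rep = (0.0300,1.8600)
p' = p + 1/5·F = (4.0060,-10.6280)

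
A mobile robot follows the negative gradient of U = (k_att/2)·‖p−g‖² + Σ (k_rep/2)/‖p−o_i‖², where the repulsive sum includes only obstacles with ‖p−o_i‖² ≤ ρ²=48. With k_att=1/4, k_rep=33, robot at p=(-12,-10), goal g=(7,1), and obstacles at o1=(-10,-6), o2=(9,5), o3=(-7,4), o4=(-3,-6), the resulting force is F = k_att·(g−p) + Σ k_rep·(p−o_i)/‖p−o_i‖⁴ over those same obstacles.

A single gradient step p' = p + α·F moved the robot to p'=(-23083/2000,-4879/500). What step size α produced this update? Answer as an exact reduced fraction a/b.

α = 1/10

F_att = 1/4·(g−p) = 1/4·(19,11) = (4.7500,2.7500)
o1: d²=20 ≤ ρ²=48; F_rep = 33·(-2,-4)/20² = (-0.1650,-0.3300)
o2: d²=666 > ρ²=48 → inactive
o3: d²=221 > ρ²=48 → inactive
o4: d²=97 > ρ²=48 → inactive
F = F_att + ΣF_rep = (4.5850,2.4200)
Δp = p'−p = (0.4585,0.2420); α = Δx/Fx = (917/2000) / (917/200) = 1/10
check: Δy/Fy = (121/500) / (121/50) = 1/10 ✓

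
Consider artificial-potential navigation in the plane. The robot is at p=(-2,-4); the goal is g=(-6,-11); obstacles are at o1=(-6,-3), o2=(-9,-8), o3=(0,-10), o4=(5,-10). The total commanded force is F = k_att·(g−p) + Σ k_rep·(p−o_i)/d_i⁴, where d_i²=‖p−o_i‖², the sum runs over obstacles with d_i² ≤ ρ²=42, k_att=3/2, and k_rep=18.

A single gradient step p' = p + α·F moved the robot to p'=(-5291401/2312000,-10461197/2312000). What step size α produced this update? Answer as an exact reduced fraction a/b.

α = 1/20

F_att = 3/2·(g−p) = 3/2·(-4,-7) = (-6.0000,-10.5000)
o1: d²=17 ≤ ρ²=42; F_rep = 18·(4,-1)/17² = (0.2491,-0.0623)
o2: d²=65 > ρ²=42 → inactive
o3: d²=40 ≤ ρ²=42; F_rep = 18·(-2,6)/40² = (-0.0225,0.0675)
o4: d²=85 > ρ²=42 → inactive
F = F_att + ΣF_rep = (-5.7734,-10.4948)
Δp = p'−p = (-0.2887,-0.5247); α = Δx/Fx = (-667401/2312000) / (-667401/115600) = 1/20
check: Δy/Fy = (-1213197/2312000) / (-1213197/115600) = 1/20 ✓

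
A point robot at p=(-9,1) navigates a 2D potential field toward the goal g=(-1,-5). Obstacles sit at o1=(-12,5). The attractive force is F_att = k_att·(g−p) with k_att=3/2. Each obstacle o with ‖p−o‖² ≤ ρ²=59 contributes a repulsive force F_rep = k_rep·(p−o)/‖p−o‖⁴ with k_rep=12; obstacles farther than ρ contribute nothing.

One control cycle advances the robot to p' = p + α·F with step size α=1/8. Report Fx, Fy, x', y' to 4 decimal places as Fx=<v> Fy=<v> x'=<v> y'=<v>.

Fx=12.0576 Fy=-9.0768 x'=-7.4928 y'=-0.1346

F_att = 3/2·(g−p) = 3/2·(8,-6) = (12.0000,-9.0000)
o1: d²=25 ≤ ρ²=59; F_rep = 12·(3,-4)/25² = (0.0576,-0.0768)
F = F_att + ΣF_rep = (12.0576,-9.0768)
p' = p + 1/8·F = (-7.4928,-0.1346)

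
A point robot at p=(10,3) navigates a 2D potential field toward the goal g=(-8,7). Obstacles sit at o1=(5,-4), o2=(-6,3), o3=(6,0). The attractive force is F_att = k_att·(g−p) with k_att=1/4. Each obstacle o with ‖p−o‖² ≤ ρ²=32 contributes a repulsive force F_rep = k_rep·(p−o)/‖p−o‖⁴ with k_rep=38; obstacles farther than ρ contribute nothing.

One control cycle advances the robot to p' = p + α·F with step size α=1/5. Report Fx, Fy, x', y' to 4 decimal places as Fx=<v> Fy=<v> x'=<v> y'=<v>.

Fx=-4.2568 Fy=1.1824 x'=9.1486 y'=3.2365

F_att = 1/4·(g−p) = 1/4·(-18,4) = (-4.5000,1.0000)
o1: d²=74 > ρ²=32 → inactive
o2: d²=256 > ρ²=32 → inactive
o3: d²=25 ≤ ρ²=32; F_rep = 38·(4,3)/25² = (0.2432,0.1824)
F = F_att + ΣF_rep = (-4.2568,1.1824)
p' = p + 1/5·F = (9.1486,3.2365)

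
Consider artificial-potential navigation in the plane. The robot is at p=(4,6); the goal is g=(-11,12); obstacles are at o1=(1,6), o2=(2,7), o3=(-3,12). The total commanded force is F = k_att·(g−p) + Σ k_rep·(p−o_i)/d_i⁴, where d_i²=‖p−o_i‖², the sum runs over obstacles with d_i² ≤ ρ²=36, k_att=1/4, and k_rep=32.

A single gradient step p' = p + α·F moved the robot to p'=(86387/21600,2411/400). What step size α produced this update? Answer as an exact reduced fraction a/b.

α = 1/8

F_att = 1/4·(g−p) = 1/4·(-15,6) = (-3.7500,1.5000)
o1: d²=9 ≤ ρ²=36; F_rep = 32·(3,0)/9² = (1.1852,0.0000)
o2: d²=5 ≤ ρ²=36; F_rep = 32·(2,-1)/5² = (2.5600,-1.2800)
o3: d²=85 > ρ²=36 → inactive
F = F_att + ΣF_rep = (-0.0048,0.2200)
Δp = p'−p = (-0.0006,0.0275); α = Δx/Fx = (-13/21600) / (-13/2700) = 1/8
check: Δy/Fy = (11/400) / (11/50) = 1/8 ✓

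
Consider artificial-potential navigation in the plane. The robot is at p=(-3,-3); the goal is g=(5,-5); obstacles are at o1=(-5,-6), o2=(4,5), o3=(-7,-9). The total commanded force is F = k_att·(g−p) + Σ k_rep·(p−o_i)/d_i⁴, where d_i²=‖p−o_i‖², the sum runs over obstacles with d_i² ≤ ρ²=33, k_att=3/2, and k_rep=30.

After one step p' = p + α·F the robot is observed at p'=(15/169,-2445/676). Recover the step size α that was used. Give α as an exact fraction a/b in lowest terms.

F_att = 3/2·(g−p) = 3/2·(8,-2) = (12.0000,-3.0000)
o1: d²=13 ≤ ρ²=33; F_rep = 30·(2,3)/13² = (0.3550,0.5325)
o2: d²=113 > ρ²=33 → inactive
o3: d²=52 > ρ²=33 → inactive
F = F_att + ΣF_rep = (12.3550,-2.4675)
Δp = p'−p = (3.0888,-0.6169); α = Δx/Fx = (522/169) / (2088/169) = 1/4
check: Δy/Fy = (-417/676) / (-417/169) = 1/4 ✓

α = 1/4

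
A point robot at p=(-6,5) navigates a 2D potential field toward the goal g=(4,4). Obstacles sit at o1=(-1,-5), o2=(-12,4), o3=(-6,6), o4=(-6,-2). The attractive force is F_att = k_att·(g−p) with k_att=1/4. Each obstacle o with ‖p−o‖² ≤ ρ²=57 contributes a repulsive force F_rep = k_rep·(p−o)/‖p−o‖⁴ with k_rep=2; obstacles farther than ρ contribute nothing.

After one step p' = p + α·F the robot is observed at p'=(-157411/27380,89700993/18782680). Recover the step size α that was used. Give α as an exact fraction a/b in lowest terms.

α = 1/10

F_att = 1/4·(g−p) = 1/4·(10,-1) = (2.5000,-0.2500)
o1: d²=125 > ρ²=57 → inactive
o2: d²=37 ≤ ρ²=57; F_rep = 2·(6,1)/37² = (0.0088,0.0015)
o3: d²=1 ≤ ρ²=57; F_rep = 2·(0,-1)/1² = (0.0000,-2.0000)
o4: d²=49 ≤ ρ²=57; F_rep = 2·(0,7)/49² = (0.0000,0.0058)
F = F_att + ΣF_rep = (2.5088,-2.2427)
Δp = p'−p = (0.2509,-0.2243); α = Δx/Fx = (6869/27380) / (6869/2738) = 1/10
check: Δy/Fy = (-4212407/18782680) / (-4212407/1878268) = 1/10 ✓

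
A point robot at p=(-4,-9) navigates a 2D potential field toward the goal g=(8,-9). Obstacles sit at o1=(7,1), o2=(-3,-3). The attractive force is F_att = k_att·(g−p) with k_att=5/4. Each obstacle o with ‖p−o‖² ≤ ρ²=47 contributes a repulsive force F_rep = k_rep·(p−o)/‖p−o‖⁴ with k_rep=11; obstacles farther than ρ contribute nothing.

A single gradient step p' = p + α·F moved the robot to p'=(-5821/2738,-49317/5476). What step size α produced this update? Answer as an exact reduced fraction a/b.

α = 1/8

F_att = 5/4·(g−p) = 5/4·(12,0) = (15.0000,0.0000)
o1: d²=221 > ρ²=47 → inactive
o2: d²=37 ≤ ρ²=47; F_rep = 11·(-1,-6)/37² = (-0.0080,-0.0482)
F = F_att + ΣF_rep = (14.9920,-0.0482)
Δp = p'−p = (1.8740,-0.0060); α = Δx/Fx = (5131/2738) / (20524/1369) = 1/8
check: Δy/Fy = (-33/5476) / (-66/1369) = 1/8 ✓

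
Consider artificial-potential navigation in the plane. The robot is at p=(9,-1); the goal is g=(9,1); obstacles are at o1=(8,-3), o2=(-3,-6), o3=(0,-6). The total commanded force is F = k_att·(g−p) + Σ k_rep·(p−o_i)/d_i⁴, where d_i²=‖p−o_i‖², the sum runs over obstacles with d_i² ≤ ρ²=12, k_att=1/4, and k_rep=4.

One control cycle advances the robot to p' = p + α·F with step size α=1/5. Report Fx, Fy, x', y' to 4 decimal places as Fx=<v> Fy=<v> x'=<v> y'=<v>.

Fx=0.1600 Fy=0.8200 x'=9.0320 y'=-0.8360

F_att = 1/4·(g−p) = 1/4·(0,2) = (0.0000,0.5000)
o1: d²=5 ≤ ρ²=12; F_rep = 4·(1,2)/5² = (0.1600,0.3200)
o2: d²=169 > ρ²=12 → inactive
o3: d²=106 > ρ²=12 → inactive
F = F_att + ΣF_rep = (0.1600,0.8200)
p' = p + 1/5·F = (9.0320,-0.8360)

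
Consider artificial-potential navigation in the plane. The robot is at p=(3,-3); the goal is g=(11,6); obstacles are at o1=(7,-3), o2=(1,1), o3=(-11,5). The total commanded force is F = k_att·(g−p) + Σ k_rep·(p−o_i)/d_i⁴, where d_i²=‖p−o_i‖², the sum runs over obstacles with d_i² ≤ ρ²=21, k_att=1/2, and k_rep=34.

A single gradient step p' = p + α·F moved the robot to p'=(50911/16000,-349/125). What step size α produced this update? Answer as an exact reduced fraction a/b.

F_att = 1/2·(g−p) = 1/2·(8,9) = (4.0000,4.5000)
o1: d²=16 ≤ ρ²=21; F_rep = 34·(-4,0)/16² = (-0.5312,0.0000)
o2: d²=20 ≤ ρ²=21; F_rep = 34·(2,-4)/20² = (0.1700,-0.3400)
o3: d²=260 > ρ²=21 → inactive
F = F_att + ΣF_rep = (3.6387,4.1600)
Δp = p'−p = (0.1819,0.2080); α = Δx/Fx = (2911/16000) / (2911/800) = 1/20
check: Δy/Fy = (26/125) / (104/25) = 1/20 ✓

α = 1/20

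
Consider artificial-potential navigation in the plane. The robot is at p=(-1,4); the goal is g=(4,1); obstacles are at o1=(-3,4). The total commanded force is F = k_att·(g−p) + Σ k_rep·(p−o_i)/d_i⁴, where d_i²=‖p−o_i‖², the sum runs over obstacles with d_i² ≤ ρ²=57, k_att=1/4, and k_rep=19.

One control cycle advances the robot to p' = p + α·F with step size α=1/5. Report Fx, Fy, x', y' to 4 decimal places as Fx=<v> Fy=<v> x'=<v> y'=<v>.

Fx=3.6250 Fy=-0.7500 x'=-0.2750 y'=3.8500

F_att = 1/4·(g−p) = 1/4·(5,-3) = (1.2500,-0.7500)
o1: d²=4 ≤ ρ²=57; F_rep = 19·(2,0)/4² = (2.3750,0.0000)
F = F_att + ΣF_rep = (3.6250,-0.7500)
p' = p + 1/5·F = (-0.2750,3.8500)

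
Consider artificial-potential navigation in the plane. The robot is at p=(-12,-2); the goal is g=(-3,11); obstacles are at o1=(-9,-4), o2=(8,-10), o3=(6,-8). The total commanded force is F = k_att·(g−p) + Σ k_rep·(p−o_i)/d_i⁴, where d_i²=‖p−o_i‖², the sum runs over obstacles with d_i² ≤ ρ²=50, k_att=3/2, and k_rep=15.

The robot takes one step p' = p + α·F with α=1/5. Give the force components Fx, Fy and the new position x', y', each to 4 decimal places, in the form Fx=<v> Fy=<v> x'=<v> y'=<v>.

F_att = 3/2·(g−p) = 3/2·(9,13) = (13.5000,19.5000)
o1: d²=13 ≤ ρ²=50; F_rep = 15·(-3,2)/13² = (-0.2663,0.1775)
o2: d²=464 > ρ²=50 → inactive
o3: d²=360 > ρ²=50 → inactive
F = F_att + ΣF_rep = (13.2337,19.6775)
p' = p + 1/5·F = (-9.3533,1.9355)

Fx=13.2337 Fy=19.6775 x'=-9.3533 y'=1.9355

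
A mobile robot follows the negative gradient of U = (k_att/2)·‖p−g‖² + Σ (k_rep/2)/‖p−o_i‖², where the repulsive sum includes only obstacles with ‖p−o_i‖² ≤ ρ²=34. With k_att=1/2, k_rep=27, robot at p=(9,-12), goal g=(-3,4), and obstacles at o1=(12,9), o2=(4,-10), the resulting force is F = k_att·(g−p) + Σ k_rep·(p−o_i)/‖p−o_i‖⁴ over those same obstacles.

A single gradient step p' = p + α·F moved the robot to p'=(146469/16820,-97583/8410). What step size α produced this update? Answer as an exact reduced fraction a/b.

F_att = 1/2·(g−p) = 1/2·(-12,16) = (-6.0000,8.0000)
o1: d²=450 > ρ²=34 → inactive
o2: d²=29 ≤ ρ²=34; F_rep = 27·(5,-2)/29² = (0.1605,-0.0642)
F = F_att + ΣF_rep = (-5.8395,7.9358)
Δp = p'−p = (-0.2920,0.3968); α = Δx/Fx = (-4911/16820) / (-4911/841) = 1/20
check: Δy/Fy = (3337/8410) / (6674/841) = 1/20 ✓

α = 1/20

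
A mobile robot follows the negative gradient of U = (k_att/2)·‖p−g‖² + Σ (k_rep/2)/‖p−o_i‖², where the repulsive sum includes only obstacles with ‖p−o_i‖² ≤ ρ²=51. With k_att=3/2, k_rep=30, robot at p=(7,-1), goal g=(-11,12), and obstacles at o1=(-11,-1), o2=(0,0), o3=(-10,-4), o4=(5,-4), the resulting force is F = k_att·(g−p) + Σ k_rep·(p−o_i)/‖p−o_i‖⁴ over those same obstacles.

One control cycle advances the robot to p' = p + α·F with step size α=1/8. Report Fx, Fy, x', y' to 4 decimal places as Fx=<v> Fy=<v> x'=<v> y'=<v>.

Fx=-26.5610 Fy=20.0205 x'=3.6799 y'=1.5026

F_att = 3/2·(g−p) = 3/2·(-18,13) = (-27.0000,19.5000)
o1: d²=324 > ρ²=51 → inactive
o2: d²=50 ≤ ρ²=51; F_rep = 30·(7,-1)/50² = (0.0840,-0.0120)
o3: d²=298 > ρ²=51 → inactive
o4: d²=13 ≤ ρ²=51; F_rep = 30·(2,3)/13² = (0.3550,0.5325)
F = F_att + ΣF_rep = (-26.5610,20.0205)
p' = p + 1/8·F = (3.6799,1.5026)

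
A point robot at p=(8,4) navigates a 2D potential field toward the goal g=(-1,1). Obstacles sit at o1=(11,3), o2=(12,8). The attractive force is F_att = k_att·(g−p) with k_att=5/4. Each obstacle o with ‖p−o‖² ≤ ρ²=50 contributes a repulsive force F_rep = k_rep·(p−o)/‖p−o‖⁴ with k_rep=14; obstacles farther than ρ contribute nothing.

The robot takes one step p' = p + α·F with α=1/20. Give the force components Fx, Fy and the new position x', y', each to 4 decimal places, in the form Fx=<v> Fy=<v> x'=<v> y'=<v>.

Fx=-11.7247 Fy=-3.6647 x'=7.4138 y'=3.8168

F_att = 5/4·(g−p) = 5/4·(-9,-3) = (-11.2500,-3.7500)
o1: d²=10 ≤ ρ²=50; F_rep = 14·(-3,1)/10² = (-0.4200,0.1400)
o2: d²=32 ≤ ρ²=50; F_rep = 14·(-4,-4)/32² = (-0.0547,-0.0547)
F = F_att + ΣF_rep = (-11.7247,-3.6647)
p' = p + 1/20·F = (7.4138,3.8168)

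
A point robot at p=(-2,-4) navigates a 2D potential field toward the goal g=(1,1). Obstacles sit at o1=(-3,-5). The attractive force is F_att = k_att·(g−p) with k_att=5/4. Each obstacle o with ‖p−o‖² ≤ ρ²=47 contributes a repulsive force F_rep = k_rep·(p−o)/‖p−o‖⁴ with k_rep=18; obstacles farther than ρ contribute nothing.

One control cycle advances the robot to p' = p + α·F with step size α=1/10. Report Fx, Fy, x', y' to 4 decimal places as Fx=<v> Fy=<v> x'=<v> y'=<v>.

Fx=8.2500 Fy=10.7500 x'=-1.1750 y'=-2.9250

F_att = 5/4·(g−p) = 5/4·(3,5) = (3.7500,6.2500)
o1: d²=2 ≤ ρ²=47; F_rep = 18·(1,1)/2² = (4.5000,4.5000)
F = F_att + ΣF_rep = (8.2500,10.7500)
p' = p + 1/10·F = (-1.1750,-2.9250)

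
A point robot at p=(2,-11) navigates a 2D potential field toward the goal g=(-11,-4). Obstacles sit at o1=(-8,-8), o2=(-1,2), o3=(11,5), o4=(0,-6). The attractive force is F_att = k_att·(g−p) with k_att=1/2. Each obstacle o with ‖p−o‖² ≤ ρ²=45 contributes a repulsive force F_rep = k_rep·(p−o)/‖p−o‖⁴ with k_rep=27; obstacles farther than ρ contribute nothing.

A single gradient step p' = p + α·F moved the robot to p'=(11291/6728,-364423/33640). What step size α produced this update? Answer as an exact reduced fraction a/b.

F_att = 1/2·(g−p) = 1/2·(-13,7) = (-6.5000,3.5000)
o1: d²=109 > ρ²=45 → inactive
o2: d²=178 > ρ²=45 → inactive
o3: d²=337 > ρ²=45 → inactive
o4: d²=29 ≤ ρ²=45; F_rep = 27·(2,-5)/29² = (0.0642,-0.1605)
F = F_att + ΣF_rep = (-6.4358,3.3395)
Δp = p'−p = (-0.3218,0.1670); α = Δx/Fx = (-2165/6728) / (-10825/1682) = 1/20
check: Δy/Fy = (5617/33640) / (5617/1682) = 1/20 ✓

α = 1/20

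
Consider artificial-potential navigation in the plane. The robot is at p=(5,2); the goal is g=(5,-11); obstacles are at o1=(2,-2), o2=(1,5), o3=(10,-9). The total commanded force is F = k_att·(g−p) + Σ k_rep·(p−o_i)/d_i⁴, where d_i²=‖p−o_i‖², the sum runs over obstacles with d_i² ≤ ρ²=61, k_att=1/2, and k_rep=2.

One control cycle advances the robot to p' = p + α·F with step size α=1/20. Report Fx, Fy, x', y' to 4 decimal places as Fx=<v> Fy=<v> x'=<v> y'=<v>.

F_att = 1/2·(g−p) = 1/2·(0,-13) = (0.0000,-6.5000)
o1: d²=25 ≤ ρ²=61; F_rep = 2·(3,4)/25² = (0.0096,0.0128)
o2: d²=25 ≤ ρ²=61; F_rep = 2·(4,-3)/25² = (0.0128,-0.0096)
o3: d²=146 > ρ²=61 → inactive
F = F_att + ΣF_rep = (0.0224,-6.4968)
p' = p + 1/20·F = (5.0011,1.6752)

Fx=0.0224 Fy=-6.4968 x'=5.0011 y'=1.6752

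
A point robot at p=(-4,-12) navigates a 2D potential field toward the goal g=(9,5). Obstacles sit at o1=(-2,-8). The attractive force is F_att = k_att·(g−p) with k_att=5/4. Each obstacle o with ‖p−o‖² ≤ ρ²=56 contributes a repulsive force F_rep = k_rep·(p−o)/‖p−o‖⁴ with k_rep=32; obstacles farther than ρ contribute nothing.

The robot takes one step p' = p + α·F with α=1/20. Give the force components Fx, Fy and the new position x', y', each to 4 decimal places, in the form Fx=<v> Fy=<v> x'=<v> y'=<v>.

F_att = 5/4·(g−p) = 5/4·(13,17) = (16.2500,21.2500)
o1: d²=20 ≤ ρ²=56; F_rep = 32·(-2,-4)/20² = (-0.1600,-0.3200)
F = F_att + ΣF_rep = (16.0900,20.9300)
p' = p + 1/20·F = (-3.1955,-10.9535)

Fx=16.0900 Fy=20.9300 x'=-3.1955 y'=-10.9535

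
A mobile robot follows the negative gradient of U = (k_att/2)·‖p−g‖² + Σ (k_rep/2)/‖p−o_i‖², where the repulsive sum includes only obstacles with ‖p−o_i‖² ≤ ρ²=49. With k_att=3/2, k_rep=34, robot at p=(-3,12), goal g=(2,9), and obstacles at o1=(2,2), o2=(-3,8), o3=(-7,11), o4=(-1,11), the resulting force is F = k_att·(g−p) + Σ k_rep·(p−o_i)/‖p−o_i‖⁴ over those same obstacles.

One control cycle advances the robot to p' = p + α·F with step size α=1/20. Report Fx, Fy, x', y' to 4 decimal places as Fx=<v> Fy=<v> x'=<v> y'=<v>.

F_att = 3/2·(g−p) = 3/2·(5,-3) = (7.5000,-4.5000)
o1: d²=125 > ρ²=49 → inactive
o2: d²=16 ≤ ρ²=49; F_rep = 34·(0,4)/16² = (0.0000,0.5312)
o3: d²=17 ≤ ρ²=49; F_rep = 34·(4,1)/17² = (0.4706,0.1176)
o4: d²=5 ≤ ρ²=49; F_rep = 34·(-2,1)/5² = (-2.7200,1.3600)
F = F_att + ΣF_rep = (5.2506,-2.4911)
p' = p + 1/20·F = (-2.7375,11.8754)

Fx=5.2506 Fy=-2.4911 x'=-2.7375 y'=11.8754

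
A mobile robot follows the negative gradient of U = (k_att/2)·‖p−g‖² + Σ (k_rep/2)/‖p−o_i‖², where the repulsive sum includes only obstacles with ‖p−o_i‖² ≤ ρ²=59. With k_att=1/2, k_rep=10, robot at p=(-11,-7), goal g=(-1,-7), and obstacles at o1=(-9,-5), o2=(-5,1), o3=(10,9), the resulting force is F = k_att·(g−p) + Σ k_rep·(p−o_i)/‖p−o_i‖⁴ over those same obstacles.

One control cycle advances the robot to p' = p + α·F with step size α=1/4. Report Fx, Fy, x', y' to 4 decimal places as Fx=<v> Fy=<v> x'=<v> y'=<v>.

F_att = 1/2·(g−p) = 1/2·(10,0) = (5.0000,0.0000)
o1: d²=8 ≤ ρ²=59; F_rep = 10·(-2,-2)/8² = (-0.3125,-0.3125)
o2: d²=100 > ρ²=59 → inactive
o3: d²=697 > ρ²=59 → inactive
F = F_att + ΣF_rep = (4.6875,-0.3125)
p' = p + 1/4·F = (-9.8281,-7.0781)

Fx=4.6875 Fy=-0.3125 x'=-9.8281 y'=-7.0781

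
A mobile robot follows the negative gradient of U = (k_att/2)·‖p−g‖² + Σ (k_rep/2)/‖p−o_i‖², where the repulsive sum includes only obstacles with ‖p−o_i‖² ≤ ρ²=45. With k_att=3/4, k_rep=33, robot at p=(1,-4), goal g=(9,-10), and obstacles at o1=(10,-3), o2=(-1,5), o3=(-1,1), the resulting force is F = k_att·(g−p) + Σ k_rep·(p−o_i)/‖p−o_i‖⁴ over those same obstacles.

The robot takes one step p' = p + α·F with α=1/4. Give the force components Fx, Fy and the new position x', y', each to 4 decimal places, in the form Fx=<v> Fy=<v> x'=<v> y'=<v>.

F_att = 3/4·(g−p) = 3/4·(8,-6) = (6.0000,-4.5000)
o1: d²=82 > ρ²=45 → inactive
o2: d²=85 > ρ²=45 → inactive
o3: d²=29 ≤ ρ²=45; F_rep = 33·(2,-5)/29² = (0.0785,-0.1962)
F = F_att + ΣF_rep = (6.0785,-4.6962)
p' = p + 1/4·F = (2.5196,-5.1740)

Fx=6.0785 Fy=-4.6962 x'=2.5196 y'=-5.1740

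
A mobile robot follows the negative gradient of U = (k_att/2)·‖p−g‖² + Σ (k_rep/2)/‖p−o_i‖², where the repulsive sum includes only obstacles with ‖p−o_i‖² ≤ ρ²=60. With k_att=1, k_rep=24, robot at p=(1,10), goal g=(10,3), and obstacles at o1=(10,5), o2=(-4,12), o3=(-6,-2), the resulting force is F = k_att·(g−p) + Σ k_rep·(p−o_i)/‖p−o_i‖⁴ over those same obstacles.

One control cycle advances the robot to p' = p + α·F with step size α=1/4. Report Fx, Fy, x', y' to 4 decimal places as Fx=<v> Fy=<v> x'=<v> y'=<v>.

Fx=9.1427 Fy=-7.0571 x'=3.2857 y'=8.2357

F_att = 1·(g−p) = 1·(9,-7) = (9.0000,-7.0000)
o1: d²=106 > ρ²=60 → inactive
o2: d²=29 ≤ ρ²=60; F_rep = 24·(5,-2)/29² = (0.1427,-0.0571)
o3: d²=193 > ρ²=60 → inactive
F = F_att + ΣF_rep = (9.1427,-7.0571)
p' = p + 1/4·F = (3.2857,8.2357)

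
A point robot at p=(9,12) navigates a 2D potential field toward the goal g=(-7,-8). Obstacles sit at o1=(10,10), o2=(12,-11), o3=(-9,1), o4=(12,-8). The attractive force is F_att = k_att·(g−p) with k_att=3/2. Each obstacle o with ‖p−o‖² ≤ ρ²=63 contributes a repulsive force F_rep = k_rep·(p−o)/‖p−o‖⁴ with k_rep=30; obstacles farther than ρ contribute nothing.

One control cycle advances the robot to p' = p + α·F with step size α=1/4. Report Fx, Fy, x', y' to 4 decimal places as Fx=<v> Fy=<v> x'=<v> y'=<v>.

Fx=-25.2000 Fy=-27.6000 x'=2.7000 y'=5.1000

F_att = 3/2·(g−p) = 3/2·(-16,-20) = (-24.0000,-30.0000)
o1: d²=5 ≤ ρ²=63; F_rep = 30·(-1,2)/5² = (-1.2000,2.4000)
o2: d²=538 > ρ²=63 → inactive
o3: d²=445 > ρ²=63 → inactive
o4: d²=409 > ρ²=63 → inactive
F = F_att + ΣF_rep = (-25.2000,-27.6000)
p' = p + 1/4·F = (2.7000,5.1000)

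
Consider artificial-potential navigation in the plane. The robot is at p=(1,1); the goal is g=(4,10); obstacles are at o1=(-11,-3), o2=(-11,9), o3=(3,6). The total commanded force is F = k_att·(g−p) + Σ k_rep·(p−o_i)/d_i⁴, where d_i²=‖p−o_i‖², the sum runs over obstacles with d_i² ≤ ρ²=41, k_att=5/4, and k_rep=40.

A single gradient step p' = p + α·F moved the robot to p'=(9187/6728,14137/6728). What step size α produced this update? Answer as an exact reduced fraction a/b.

F_att = 5/4·(g−p) = 5/4·(3,9) = (3.7500,11.2500)
o1: d²=160 > ρ²=41 → inactive
o2: d²=208 > ρ²=41 → inactive
o3: d²=29 ≤ ρ²=41; F_rep = 40·(-2,-5)/29² = (-0.0951,-0.2378)
F = F_att + ΣF_rep = (3.6549,11.0122)
Δp = p'−p = (0.3655,1.1012); α = Δx/Fx = (2459/6728) / (12295/3364) = 1/10
check: Δy/Fy = (7409/6728) / (37045/3364) = 1/10 ✓

α = 1/10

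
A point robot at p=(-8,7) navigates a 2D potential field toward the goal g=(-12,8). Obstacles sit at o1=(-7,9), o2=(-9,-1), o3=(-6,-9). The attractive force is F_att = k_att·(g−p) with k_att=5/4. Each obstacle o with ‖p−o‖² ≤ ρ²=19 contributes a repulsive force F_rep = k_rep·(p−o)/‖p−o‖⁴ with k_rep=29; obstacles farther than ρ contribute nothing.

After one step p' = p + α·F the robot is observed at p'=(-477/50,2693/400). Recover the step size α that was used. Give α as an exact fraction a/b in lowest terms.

α = 1/4

F_att = 5/4·(g−p) = 5/4·(-4,1) = (-5.0000,1.2500)
o1: d²=5 ≤ ρ²=19; F_rep = 29·(-1,-2)/5² = (-1.1600,-2.3200)
o2: d²=65 > ρ²=19 → inactive
o3: d²=260 > ρ²=19 → inactive
F = F_att + ΣF_rep = (-6.1600,-1.0700)
Δp = p'−p = (-1.5400,-0.2675); α = Δx/Fx = (-77/50) / (-154/25) = 1/4
check: Δy/Fy = (-107/400) / (-107/100) = 1/4 ✓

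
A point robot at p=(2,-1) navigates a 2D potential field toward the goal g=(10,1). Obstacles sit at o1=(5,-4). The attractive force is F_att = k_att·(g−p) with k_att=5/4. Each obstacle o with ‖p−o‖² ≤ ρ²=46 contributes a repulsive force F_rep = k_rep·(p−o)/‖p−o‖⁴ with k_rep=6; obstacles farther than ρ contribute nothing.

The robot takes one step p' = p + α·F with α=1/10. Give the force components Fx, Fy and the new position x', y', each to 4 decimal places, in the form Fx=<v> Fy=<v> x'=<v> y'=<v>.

Fx=9.9444 Fy=2.5556 x'=2.9944 y'=-0.7444

F_att = 5/4·(g−p) = 5/4·(8,2) = (10.0000,2.5000)
o1: d²=18 ≤ ρ²=46; F_rep = 6·(-3,3)/18² = (-0.0556,0.0556)
F = F_att + ΣF_rep = (9.9444,2.5556)
p' = p + 1/10·F = (2.9944,-0.7444)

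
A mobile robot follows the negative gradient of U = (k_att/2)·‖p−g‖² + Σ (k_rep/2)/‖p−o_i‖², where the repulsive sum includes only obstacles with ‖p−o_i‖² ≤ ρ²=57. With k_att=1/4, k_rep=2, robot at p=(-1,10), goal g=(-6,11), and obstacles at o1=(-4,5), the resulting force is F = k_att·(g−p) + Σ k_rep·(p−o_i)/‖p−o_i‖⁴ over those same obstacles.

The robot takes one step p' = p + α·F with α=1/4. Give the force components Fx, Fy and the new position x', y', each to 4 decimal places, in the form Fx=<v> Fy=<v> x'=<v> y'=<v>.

F_att = 1/4·(g−p) = 1/4·(-5,1) = (-1.2500,0.2500)
o1: d²=34 ≤ ρ²=57; F_rep = 2·(3,5)/34² = (0.0052,0.0087)
F = F_att + ΣF_rep = (-1.2448,0.2587)
p' = p + 1/4·F = (-1.3112,10.0647)

Fx=-1.2448 Fy=0.2587 x'=-1.3112 y'=10.0647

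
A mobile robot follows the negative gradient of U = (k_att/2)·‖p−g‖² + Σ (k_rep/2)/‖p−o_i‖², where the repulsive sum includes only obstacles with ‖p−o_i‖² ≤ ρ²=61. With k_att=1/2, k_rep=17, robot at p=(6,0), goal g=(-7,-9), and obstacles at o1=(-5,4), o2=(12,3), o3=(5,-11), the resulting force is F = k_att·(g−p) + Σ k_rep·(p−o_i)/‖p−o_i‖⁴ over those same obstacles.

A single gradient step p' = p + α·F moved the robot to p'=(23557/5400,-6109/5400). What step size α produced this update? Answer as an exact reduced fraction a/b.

α = 1/4

F_att = 1/2·(g−p) = 1/2·(-13,-9) = (-6.5000,-4.5000)
o1: d²=137 > ρ²=61 → inactive
o2: d²=45 ≤ ρ²=61; F_rep = 17·(-6,-3)/45² = (-0.0504,-0.0252)
o3: d²=122 > ρ²=61 → inactive
F = F_att + ΣF_rep = (-6.5504,-4.5252)
Δp = p'−p = (-1.6376,-1.1313); α = Δx/Fx = (-8843/5400) / (-8843/1350) = 1/4
check: Δy/Fy = (-6109/5400) / (-6109/1350) = 1/4 ✓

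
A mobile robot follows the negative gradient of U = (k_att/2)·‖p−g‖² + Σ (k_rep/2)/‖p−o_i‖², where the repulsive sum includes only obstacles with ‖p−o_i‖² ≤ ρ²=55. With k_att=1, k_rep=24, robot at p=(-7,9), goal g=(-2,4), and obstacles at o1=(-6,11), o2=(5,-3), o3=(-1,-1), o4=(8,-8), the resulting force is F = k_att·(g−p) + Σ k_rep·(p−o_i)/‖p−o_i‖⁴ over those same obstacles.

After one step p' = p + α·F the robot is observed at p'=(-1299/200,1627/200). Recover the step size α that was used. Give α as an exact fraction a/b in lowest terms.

F_att = 1·(g−p) = 1·(5,-5) = (5.0000,-5.0000)
o1: d²=5 ≤ ρ²=55; F_rep = 24·(-1,-2)/5² = (-0.9600,-1.9200)
o2: d²=288 > ρ²=55 → inactive
o3: d²=136 > ρ²=55 → inactive
o4: d²=514 > ρ²=55 → inactive
F = F_att + ΣF_rep = (4.0400,-6.9200)
Δp = p'−p = (0.5050,-0.8650); α = Δx/Fx = (101/200) / (101/25) = 1/8
check: Δy/Fy = (-173/200) / (-173/25) = 1/8 ✓

α = 1/8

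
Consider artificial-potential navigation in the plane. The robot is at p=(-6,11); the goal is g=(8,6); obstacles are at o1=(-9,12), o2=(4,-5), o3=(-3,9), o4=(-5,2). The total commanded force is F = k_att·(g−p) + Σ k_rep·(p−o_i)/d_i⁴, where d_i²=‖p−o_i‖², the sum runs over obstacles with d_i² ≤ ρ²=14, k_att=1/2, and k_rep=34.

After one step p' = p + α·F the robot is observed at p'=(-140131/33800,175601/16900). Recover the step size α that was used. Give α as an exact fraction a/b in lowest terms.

α = 1/4

F_att = 1/2·(g−p) = 1/2·(14,-5) = (7.0000,-2.5000)
o1: d²=10 ≤ ρ²=14; F_rep = 34·(3,-1)/10² = (1.0200,-0.3400)
o2: d²=356 > ρ²=14 → inactive
o3: d²=13 ≤ ρ²=14; F_rep = 34·(-3,2)/13² = (-0.6036,0.4024)
o4: d²=82 > ρ²=14 → inactive
F = F_att + ΣF_rep = (7.4164,-2.4376)
Δp = p'−p = (1.8541,-0.6094); α = Δx/Fx = (62669/33800) / (62669/8450) = 1/4
check: Δy/Fy = (-10299/16900) / (-10299/4225) = 1/4 ✓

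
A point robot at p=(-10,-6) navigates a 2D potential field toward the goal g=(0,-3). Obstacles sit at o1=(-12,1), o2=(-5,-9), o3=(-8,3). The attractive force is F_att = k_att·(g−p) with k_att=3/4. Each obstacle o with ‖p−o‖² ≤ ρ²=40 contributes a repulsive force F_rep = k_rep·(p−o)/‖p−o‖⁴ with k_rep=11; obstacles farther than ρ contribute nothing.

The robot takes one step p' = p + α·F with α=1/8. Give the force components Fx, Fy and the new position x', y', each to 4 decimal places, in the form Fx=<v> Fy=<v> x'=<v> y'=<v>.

F_att = 3/4·(g−p) = 3/4·(10,3) = (7.5000,2.2500)
o1: d²=53 > ρ²=40 → inactive
o2: d²=34 ≤ ρ²=40; F_rep = 11·(-5,3)/34² = (-0.0476,0.0285)
o3: d²=85 > ρ²=40 → inactive
F = F_att + ΣF_rep = (7.4524,2.2785)
p' = p + 1/8·F = (-9.0684,-5.7152)

Fx=7.4524 Fy=2.2785 x'=-9.0684 y'=-5.7152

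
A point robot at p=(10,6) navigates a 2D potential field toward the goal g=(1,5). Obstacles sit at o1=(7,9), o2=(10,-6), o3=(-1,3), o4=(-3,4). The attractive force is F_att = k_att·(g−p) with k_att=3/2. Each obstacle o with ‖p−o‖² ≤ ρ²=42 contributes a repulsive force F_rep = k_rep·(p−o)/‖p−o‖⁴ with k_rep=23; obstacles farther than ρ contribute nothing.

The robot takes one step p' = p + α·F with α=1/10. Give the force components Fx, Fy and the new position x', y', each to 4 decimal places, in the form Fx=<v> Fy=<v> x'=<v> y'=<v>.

Fx=-13.2870 Fy=-1.7130 x'=8.6713 y'=5.8287

F_att = 3/2·(g−p) = 3/2·(-9,-1) = (-13.5000,-1.5000)
o1: d²=18 ≤ ρ²=42; F_rep = 23·(3,-3)/18² = (0.2130,-0.2130)
o2: d²=144 > ρ²=42 → inactive
o3: d²=130 > ρ²=42 → inactive
o4: d²=173 > ρ²=42 → inactive
F = F_att + ΣF_rep = (-13.2870,-1.7130)
p' = p + 1/10·F = (8.6713,5.8287)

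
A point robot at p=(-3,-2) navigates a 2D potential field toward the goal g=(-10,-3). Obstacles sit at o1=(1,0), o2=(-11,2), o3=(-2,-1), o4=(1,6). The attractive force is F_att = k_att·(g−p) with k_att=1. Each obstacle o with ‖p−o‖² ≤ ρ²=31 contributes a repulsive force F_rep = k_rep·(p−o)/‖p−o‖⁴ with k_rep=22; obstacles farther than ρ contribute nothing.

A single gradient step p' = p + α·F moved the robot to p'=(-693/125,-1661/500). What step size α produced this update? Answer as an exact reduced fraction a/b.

α = 1/5

F_att = 1·(g−p) = 1·(-7,-1) = (-7.0000,-1.0000)
o1: d²=20 ≤ ρ²=31; F_rep = 22·(-4,-2)/20² = (-0.2200,-0.1100)
o2: d²=80 > ρ²=31 → inactive
o3: d²=2 ≤ ρ²=31; F_rep = 22·(-1,-1)/2² = (-5.5000,-5.5000)
o4: d²=80 > ρ²=31 → inactive
F = F_att + ΣF_rep = (-12.7200,-6.6100)
Δp = p'−p = (-2.5440,-1.3220); α = Δx/Fx = (-318/125) / (-318/25) = 1/5
check: Δy/Fy = (-661/500) / (-661/100) = 1/5 ✓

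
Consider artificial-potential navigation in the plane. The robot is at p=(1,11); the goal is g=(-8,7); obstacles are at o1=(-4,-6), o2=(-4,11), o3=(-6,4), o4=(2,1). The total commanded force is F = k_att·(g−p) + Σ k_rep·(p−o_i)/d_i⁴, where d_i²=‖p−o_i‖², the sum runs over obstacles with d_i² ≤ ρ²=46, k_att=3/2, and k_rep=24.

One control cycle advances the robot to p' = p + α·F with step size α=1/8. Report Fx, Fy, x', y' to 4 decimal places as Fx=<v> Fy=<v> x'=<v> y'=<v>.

F_att = 3/2·(g−p) = 3/2·(-9,-4) = (-13.5000,-6.0000)
o1: d²=314 > ρ²=46 → inactive
o2: d²=25 ≤ ρ²=46; F_rep = 24·(5,0)/25² = (0.1920,0.0000)
o3: d²=98 > ρ²=46 → inactive
o4: d²=101 > ρ²=46 → inactive
F = F_att + ΣF_rep = (-13.3080,-6.0000)
p' = p + 1/8·F = (-0.6635,10.2500)

Fx=-13.3080 Fy=-6.0000 x'=-0.6635 y'=10.2500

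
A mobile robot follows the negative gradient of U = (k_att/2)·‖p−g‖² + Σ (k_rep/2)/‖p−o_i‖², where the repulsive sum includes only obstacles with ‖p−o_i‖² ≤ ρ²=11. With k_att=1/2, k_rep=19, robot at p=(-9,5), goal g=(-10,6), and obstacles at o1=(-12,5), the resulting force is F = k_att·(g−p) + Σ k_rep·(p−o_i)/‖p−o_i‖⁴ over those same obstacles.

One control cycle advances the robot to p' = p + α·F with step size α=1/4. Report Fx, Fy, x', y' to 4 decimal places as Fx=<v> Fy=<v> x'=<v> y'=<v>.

F_att = 1/2·(g−p) = 1/2·(-1,1) = (-0.5000,0.5000)
o1: d²=9 ≤ ρ²=11; F_rep = 19·(3,0)/9² = (0.7037,0.0000)
F = F_att + ΣF_rep = (0.2037,0.5000)
p' = p + 1/4·F = (-8.9491,5.1250)

Fx=0.2037 Fy=0.5000 x'=-8.9491 y'=5.1250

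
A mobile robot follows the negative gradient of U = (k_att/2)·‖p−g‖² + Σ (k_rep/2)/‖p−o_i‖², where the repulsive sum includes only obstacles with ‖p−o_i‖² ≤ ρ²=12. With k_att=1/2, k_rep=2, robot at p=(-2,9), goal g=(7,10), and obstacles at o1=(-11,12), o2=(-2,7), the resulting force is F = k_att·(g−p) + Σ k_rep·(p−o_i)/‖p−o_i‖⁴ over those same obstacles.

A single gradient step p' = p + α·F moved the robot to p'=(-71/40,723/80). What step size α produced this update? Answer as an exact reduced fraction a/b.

F_att = 1/2·(g−p) = 1/2·(9,1) = (4.5000,0.5000)
o1: d²=90 > ρ²=12 → inactive
o2: d²=4 ≤ ρ²=12; F_rep = 2·(0,2)/4² = (0.0000,0.2500)
F = F_att + ΣF_rep = (4.5000,0.7500)
Δp = p'−p = (0.2250,0.0375); α = Δx/Fx = (9/40) / (9/2) = 1/20
check: Δy/Fy = (3/80) / (3/4) = 1/20 ✓

α = 1/20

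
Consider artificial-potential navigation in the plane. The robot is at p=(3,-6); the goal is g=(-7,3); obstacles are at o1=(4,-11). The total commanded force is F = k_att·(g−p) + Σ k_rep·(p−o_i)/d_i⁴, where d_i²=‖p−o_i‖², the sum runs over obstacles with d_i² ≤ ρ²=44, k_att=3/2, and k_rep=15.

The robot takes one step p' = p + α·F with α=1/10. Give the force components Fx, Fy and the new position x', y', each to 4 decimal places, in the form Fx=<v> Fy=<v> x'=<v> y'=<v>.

Fx=-15.0222 Fy=13.6109 x'=1.4978 y'=-4.6389

F_att = 3/2·(g−p) = 3/2·(-10,9) = (-15.0000,13.5000)
o1: d²=26 ≤ ρ²=44; F_rep = 15·(-1,5)/26² = (-0.0222,0.1109)
F = F_att + ΣF_rep = (-15.0222,13.6109)
p' = p + 1/10·F = (1.4978,-4.6389)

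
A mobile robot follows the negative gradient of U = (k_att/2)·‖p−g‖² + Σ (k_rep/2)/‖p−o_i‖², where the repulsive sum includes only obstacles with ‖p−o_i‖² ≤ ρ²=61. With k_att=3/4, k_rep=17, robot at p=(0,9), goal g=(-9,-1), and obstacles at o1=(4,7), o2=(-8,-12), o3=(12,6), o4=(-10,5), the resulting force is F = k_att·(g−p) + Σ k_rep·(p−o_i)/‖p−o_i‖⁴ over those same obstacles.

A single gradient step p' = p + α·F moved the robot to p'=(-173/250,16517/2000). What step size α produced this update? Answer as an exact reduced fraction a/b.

F_att = 3/4·(g−p) = 3/4·(-9,-10) = (-6.7500,-7.5000)
o1: d²=20 ≤ ρ²=61; F_rep = 17·(-4,2)/20² = (-0.1700,0.0850)
o2: d²=505 > ρ²=61 → inactive
o3: d²=153 > ρ²=61 → inactive
o4: d²=116 > ρ²=61 → inactive
F = F_att + ΣF_rep = (-6.9200,-7.4150)
Δp = p'−p = (-0.6920,-0.7415); α = Δx/Fx = (-173/250) / (-173/25) = 1/10
check: Δy/Fy = (-1483/2000) / (-1483/200) = 1/10 ✓

α = 1/10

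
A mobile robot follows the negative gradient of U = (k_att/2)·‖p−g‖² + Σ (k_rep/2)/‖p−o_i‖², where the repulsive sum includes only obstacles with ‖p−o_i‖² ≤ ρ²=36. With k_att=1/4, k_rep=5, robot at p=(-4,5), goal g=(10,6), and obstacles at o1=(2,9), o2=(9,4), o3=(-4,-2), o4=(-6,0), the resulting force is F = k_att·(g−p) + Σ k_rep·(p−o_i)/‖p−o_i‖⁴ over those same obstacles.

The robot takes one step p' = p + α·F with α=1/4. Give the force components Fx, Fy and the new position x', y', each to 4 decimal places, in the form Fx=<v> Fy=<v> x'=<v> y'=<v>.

F_att = 1/4·(g−p) = 1/4·(14,1) = (3.5000,0.2500)
o1: d²=52 > ρ²=36 → inactive
o2: d²=170 > ρ²=36 → inactive
o3: d²=49 > ρ²=36 → inactive
o4: d²=29 ≤ ρ²=36; F_rep = 5·(2,5)/29² = (0.0119,0.0297)
F = F_att + ΣF_rep = (3.5119,0.2797)
p' = p + 1/4·F = (-3.1220,5.0699)

Fx=3.5119 Fy=0.2797 x'=-3.1220 y'=5.0699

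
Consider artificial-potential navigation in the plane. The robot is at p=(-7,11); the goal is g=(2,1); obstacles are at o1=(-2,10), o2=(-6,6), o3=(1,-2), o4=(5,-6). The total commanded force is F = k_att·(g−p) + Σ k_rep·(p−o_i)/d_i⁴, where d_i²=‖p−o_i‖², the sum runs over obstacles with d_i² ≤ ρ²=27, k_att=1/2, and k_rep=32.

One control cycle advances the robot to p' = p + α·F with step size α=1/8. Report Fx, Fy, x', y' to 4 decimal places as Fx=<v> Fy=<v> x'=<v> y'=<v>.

Fx=4.2160 Fy=-4.7160 x'=-6.4730 y'=10.4105

F_att = 1/2·(g−p) = 1/2·(9,-10) = (4.5000,-5.0000)
o1: d²=26 ≤ ρ²=27; F_rep = 32·(-5,1)/26² = (-0.2367,0.0473)
o2: d²=26 ≤ ρ²=27; F_rep = 32·(-1,5)/26² = (-0.0473,0.2367)
o3: d²=233 > ρ²=27 → inactive
o4: d²=433 > ρ²=27 → inactive
F = F_att + ΣF_rep = (4.2160,-4.7160)
p' = p + 1/8·F = (-6.4730,10.4105)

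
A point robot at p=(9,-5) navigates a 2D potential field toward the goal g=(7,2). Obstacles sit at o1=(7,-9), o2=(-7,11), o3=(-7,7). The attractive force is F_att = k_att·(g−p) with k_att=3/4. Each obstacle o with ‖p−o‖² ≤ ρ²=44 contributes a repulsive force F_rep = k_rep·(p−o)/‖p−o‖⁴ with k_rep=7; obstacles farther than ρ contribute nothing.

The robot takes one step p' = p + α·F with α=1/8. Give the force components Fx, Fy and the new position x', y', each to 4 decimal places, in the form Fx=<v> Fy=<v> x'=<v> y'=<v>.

F_att = 3/4·(g−p) = 3/4·(-2,7) = (-1.5000,5.2500)
o1: d²=20 ≤ ρ²=44; F_rep = 7·(2,4)/20² = (0.0350,0.0700)
o2: d²=512 > ρ²=44 → inactive
o3: d²=400 > ρ²=44 → inactive
F = F_att + ΣF_rep = (-1.4650,5.3200)
p' = p + 1/8·F = (8.8169,-4.3350)

Fx=-1.4650 Fy=5.3200 x'=8.8169 y'=-4.3350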